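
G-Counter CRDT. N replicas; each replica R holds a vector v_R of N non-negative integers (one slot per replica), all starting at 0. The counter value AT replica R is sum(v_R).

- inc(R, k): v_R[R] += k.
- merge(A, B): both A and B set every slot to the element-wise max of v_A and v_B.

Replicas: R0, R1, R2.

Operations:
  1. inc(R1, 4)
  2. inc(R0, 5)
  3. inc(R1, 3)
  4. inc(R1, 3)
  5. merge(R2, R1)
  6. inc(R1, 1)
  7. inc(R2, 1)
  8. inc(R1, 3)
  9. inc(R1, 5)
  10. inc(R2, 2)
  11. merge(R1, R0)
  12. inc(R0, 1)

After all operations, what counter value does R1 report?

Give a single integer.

Op 1: inc R1 by 4 -> R1=(0,4,0) value=4
Op 2: inc R0 by 5 -> R0=(5,0,0) value=5
Op 3: inc R1 by 3 -> R1=(0,7,0) value=7
Op 4: inc R1 by 3 -> R1=(0,10,0) value=10
Op 5: merge R2<->R1 -> R2=(0,10,0) R1=(0,10,0)
Op 6: inc R1 by 1 -> R1=(0,11,0) value=11
Op 7: inc R2 by 1 -> R2=(0,10,1) value=11
Op 8: inc R1 by 3 -> R1=(0,14,0) value=14
Op 9: inc R1 by 5 -> R1=(0,19,0) value=19
Op 10: inc R2 by 2 -> R2=(0,10,3) value=13
Op 11: merge R1<->R0 -> R1=(5,19,0) R0=(5,19,0)
Op 12: inc R0 by 1 -> R0=(6,19,0) value=25

Answer: 24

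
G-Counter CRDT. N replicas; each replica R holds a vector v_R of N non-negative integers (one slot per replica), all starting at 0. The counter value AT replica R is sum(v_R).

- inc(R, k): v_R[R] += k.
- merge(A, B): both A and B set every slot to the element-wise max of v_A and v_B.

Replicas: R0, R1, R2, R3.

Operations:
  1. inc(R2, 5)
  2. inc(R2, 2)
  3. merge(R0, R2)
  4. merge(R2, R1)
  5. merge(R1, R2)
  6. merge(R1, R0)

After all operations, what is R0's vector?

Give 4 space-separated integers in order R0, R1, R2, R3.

Op 1: inc R2 by 5 -> R2=(0,0,5,0) value=5
Op 2: inc R2 by 2 -> R2=(0,0,7,0) value=7
Op 3: merge R0<->R2 -> R0=(0,0,7,0) R2=(0,0,7,0)
Op 4: merge R2<->R1 -> R2=(0,0,7,0) R1=(0,0,7,0)
Op 5: merge R1<->R2 -> R1=(0,0,7,0) R2=(0,0,7,0)
Op 6: merge R1<->R0 -> R1=(0,0,7,0) R0=(0,0,7,0)

Answer: 0 0 7 0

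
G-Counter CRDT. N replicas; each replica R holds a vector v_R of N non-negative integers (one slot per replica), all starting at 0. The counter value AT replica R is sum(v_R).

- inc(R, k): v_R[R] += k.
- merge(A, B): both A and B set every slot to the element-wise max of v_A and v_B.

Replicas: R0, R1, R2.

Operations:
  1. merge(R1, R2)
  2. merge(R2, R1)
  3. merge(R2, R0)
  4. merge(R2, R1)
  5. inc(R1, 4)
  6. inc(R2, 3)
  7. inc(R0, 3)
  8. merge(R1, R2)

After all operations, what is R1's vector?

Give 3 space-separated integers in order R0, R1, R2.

Op 1: merge R1<->R2 -> R1=(0,0,0) R2=(0,0,0)
Op 2: merge R2<->R1 -> R2=(0,0,0) R1=(0,0,0)
Op 3: merge R2<->R0 -> R2=(0,0,0) R0=(0,0,0)
Op 4: merge R2<->R1 -> R2=(0,0,0) R1=(0,0,0)
Op 5: inc R1 by 4 -> R1=(0,4,0) value=4
Op 6: inc R2 by 3 -> R2=(0,0,3) value=3
Op 7: inc R0 by 3 -> R0=(3,0,0) value=3
Op 8: merge R1<->R2 -> R1=(0,4,3) R2=(0,4,3)

Answer: 0 4 3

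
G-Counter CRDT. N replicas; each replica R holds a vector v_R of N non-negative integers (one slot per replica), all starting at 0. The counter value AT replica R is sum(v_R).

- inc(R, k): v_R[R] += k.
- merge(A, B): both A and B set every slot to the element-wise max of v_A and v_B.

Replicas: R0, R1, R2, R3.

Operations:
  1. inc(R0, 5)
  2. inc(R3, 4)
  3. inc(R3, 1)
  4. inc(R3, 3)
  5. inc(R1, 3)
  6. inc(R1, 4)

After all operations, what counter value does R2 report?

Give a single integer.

Op 1: inc R0 by 5 -> R0=(5,0,0,0) value=5
Op 2: inc R3 by 4 -> R3=(0,0,0,4) value=4
Op 3: inc R3 by 1 -> R3=(0,0,0,5) value=5
Op 4: inc R3 by 3 -> R3=(0,0,0,8) value=8
Op 5: inc R1 by 3 -> R1=(0,3,0,0) value=3
Op 6: inc R1 by 4 -> R1=(0,7,0,0) value=7

Answer: 0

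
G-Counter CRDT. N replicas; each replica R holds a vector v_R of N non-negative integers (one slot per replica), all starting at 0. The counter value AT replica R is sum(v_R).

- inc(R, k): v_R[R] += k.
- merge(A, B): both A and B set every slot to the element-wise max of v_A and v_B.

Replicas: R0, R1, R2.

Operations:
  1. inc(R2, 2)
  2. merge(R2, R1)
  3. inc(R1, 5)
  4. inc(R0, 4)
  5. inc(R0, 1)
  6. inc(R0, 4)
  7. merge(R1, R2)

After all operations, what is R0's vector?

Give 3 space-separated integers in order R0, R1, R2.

Op 1: inc R2 by 2 -> R2=(0,0,2) value=2
Op 2: merge R2<->R1 -> R2=(0,0,2) R1=(0,0,2)
Op 3: inc R1 by 5 -> R1=(0,5,2) value=7
Op 4: inc R0 by 4 -> R0=(4,0,0) value=4
Op 5: inc R0 by 1 -> R0=(5,0,0) value=5
Op 6: inc R0 by 4 -> R0=(9,0,0) value=9
Op 7: merge R1<->R2 -> R1=(0,5,2) R2=(0,5,2)

Answer: 9 0 0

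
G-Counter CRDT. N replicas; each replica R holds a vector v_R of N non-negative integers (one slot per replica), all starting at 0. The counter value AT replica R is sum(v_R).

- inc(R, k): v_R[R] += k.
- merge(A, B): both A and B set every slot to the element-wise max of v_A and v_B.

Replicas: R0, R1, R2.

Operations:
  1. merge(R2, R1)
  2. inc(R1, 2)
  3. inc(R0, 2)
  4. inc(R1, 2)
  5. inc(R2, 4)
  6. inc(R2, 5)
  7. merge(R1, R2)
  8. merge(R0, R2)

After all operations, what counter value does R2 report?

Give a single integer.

Op 1: merge R2<->R1 -> R2=(0,0,0) R1=(0,0,0)
Op 2: inc R1 by 2 -> R1=(0,2,0) value=2
Op 3: inc R0 by 2 -> R0=(2,0,0) value=2
Op 4: inc R1 by 2 -> R1=(0,4,0) value=4
Op 5: inc R2 by 4 -> R2=(0,0,4) value=4
Op 6: inc R2 by 5 -> R2=(0,0,9) value=9
Op 7: merge R1<->R2 -> R1=(0,4,9) R2=(0,4,9)
Op 8: merge R0<->R2 -> R0=(2,4,9) R2=(2,4,9)

Answer: 15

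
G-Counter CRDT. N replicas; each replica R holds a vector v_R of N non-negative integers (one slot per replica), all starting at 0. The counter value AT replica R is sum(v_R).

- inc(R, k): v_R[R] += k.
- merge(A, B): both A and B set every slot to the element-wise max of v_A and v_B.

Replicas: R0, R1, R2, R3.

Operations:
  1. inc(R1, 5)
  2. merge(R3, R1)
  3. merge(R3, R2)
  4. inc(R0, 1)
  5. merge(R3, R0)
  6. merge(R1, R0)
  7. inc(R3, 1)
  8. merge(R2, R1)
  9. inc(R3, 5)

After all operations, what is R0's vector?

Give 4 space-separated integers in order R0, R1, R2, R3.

Answer: 1 5 0 0

Derivation:
Op 1: inc R1 by 5 -> R1=(0,5,0,0) value=5
Op 2: merge R3<->R1 -> R3=(0,5,0,0) R1=(0,5,0,0)
Op 3: merge R3<->R2 -> R3=(0,5,0,0) R2=(0,5,0,0)
Op 4: inc R0 by 1 -> R0=(1,0,0,0) value=1
Op 5: merge R3<->R0 -> R3=(1,5,0,0) R0=(1,5,0,0)
Op 6: merge R1<->R0 -> R1=(1,5,0,0) R0=(1,5,0,0)
Op 7: inc R3 by 1 -> R3=(1,5,0,1) value=7
Op 8: merge R2<->R1 -> R2=(1,5,0,0) R1=(1,5,0,0)
Op 9: inc R3 by 5 -> R3=(1,5,0,6) value=12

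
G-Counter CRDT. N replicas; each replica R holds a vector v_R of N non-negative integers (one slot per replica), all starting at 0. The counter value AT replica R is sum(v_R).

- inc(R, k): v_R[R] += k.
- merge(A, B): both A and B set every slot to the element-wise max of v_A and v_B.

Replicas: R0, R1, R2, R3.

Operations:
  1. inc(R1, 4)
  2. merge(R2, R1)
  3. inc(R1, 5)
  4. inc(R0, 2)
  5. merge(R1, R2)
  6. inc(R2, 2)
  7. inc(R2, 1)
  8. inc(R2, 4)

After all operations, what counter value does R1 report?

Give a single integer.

Op 1: inc R1 by 4 -> R1=(0,4,0,0) value=4
Op 2: merge R2<->R1 -> R2=(0,4,0,0) R1=(0,4,0,0)
Op 3: inc R1 by 5 -> R1=(0,9,0,0) value=9
Op 4: inc R0 by 2 -> R0=(2,0,0,0) value=2
Op 5: merge R1<->R2 -> R1=(0,9,0,0) R2=(0,9,0,0)
Op 6: inc R2 by 2 -> R2=(0,9,2,0) value=11
Op 7: inc R2 by 1 -> R2=(0,9,3,0) value=12
Op 8: inc R2 by 4 -> R2=(0,9,7,0) value=16

Answer: 9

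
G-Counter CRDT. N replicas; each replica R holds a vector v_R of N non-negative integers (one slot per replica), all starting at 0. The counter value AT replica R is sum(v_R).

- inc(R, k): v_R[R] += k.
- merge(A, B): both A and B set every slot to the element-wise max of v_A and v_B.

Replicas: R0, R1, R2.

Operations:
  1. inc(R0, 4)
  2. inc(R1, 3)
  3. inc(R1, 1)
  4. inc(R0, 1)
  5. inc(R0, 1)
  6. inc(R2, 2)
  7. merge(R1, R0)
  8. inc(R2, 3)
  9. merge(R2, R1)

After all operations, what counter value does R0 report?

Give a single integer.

Answer: 10

Derivation:
Op 1: inc R0 by 4 -> R0=(4,0,0) value=4
Op 2: inc R1 by 3 -> R1=(0,3,0) value=3
Op 3: inc R1 by 1 -> R1=(0,4,0) value=4
Op 4: inc R0 by 1 -> R0=(5,0,0) value=5
Op 5: inc R0 by 1 -> R0=(6,0,0) value=6
Op 6: inc R2 by 2 -> R2=(0,0,2) value=2
Op 7: merge R1<->R0 -> R1=(6,4,0) R0=(6,4,0)
Op 8: inc R2 by 3 -> R2=(0,0,5) value=5
Op 9: merge R2<->R1 -> R2=(6,4,5) R1=(6,4,5)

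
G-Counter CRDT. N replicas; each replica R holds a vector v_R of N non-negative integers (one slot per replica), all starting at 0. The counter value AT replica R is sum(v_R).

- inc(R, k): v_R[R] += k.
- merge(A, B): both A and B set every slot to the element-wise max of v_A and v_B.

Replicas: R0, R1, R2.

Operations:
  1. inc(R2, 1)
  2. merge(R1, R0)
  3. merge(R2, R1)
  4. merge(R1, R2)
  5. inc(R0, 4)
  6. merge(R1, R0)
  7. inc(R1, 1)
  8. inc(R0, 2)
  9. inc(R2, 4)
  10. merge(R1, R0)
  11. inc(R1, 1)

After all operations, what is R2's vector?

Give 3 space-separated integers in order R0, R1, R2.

Answer: 0 0 5

Derivation:
Op 1: inc R2 by 1 -> R2=(0,0,1) value=1
Op 2: merge R1<->R0 -> R1=(0,0,0) R0=(0,0,0)
Op 3: merge R2<->R1 -> R2=(0,0,1) R1=(0,0,1)
Op 4: merge R1<->R2 -> R1=(0,0,1) R2=(0,0,1)
Op 5: inc R0 by 4 -> R0=(4,0,0) value=4
Op 6: merge R1<->R0 -> R1=(4,0,1) R0=(4,0,1)
Op 7: inc R1 by 1 -> R1=(4,1,1) value=6
Op 8: inc R0 by 2 -> R0=(6,0,1) value=7
Op 9: inc R2 by 4 -> R2=(0,0,5) value=5
Op 10: merge R1<->R0 -> R1=(6,1,1) R0=(6,1,1)
Op 11: inc R1 by 1 -> R1=(6,2,1) value=9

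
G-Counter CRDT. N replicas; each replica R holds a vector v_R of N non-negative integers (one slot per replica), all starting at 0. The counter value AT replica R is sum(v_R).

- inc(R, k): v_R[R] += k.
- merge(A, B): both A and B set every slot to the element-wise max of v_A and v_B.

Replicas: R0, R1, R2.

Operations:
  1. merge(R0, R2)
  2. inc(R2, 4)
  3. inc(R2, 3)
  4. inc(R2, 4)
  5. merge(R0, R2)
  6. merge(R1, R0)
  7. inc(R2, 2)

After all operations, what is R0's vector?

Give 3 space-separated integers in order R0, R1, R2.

Op 1: merge R0<->R2 -> R0=(0,0,0) R2=(0,0,0)
Op 2: inc R2 by 4 -> R2=(0,0,4) value=4
Op 3: inc R2 by 3 -> R2=(0,0,7) value=7
Op 4: inc R2 by 4 -> R2=(0,0,11) value=11
Op 5: merge R0<->R2 -> R0=(0,0,11) R2=(0,0,11)
Op 6: merge R1<->R0 -> R1=(0,0,11) R0=(0,0,11)
Op 7: inc R2 by 2 -> R2=(0,0,13) value=13

Answer: 0 0 11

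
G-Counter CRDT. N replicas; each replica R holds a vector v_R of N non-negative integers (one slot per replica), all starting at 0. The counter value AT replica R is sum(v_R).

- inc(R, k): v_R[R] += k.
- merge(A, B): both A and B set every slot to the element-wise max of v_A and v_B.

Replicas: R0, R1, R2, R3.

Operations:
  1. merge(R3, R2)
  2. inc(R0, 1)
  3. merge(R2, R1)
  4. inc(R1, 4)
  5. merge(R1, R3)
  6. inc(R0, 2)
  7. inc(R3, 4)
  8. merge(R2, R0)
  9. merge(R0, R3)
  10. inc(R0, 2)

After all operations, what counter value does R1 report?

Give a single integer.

Answer: 4

Derivation:
Op 1: merge R3<->R2 -> R3=(0,0,0,0) R2=(0,0,0,0)
Op 2: inc R0 by 1 -> R0=(1,0,0,0) value=1
Op 3: merge R2<->R1 -> R2=(0,0,0,0) R1=(0,0,0,0)
Op 4: inc R1 by 4 -> R1=(0,4,0,0) value=4
Op 5: merge R1<->R3 -> R1=(0,4,0,0) R3=(0,4,0,0)
Op 6: inc R0 by 2 -> R0=(3,0,0,0) value=3
Op 7: inc R3 by 4 -> R3=(0,4,0,4) value=8
Op 8: merge R2<->R0 -> R2=(3,0,0,0) R0=(3,0,0,0)
Op 9: merge R0<->R3 -> R0=(3,4,0,4) R3=(3,4,0,4)
Op 10: inc R0 by 2 -> R0=(5,4,0,4) value=13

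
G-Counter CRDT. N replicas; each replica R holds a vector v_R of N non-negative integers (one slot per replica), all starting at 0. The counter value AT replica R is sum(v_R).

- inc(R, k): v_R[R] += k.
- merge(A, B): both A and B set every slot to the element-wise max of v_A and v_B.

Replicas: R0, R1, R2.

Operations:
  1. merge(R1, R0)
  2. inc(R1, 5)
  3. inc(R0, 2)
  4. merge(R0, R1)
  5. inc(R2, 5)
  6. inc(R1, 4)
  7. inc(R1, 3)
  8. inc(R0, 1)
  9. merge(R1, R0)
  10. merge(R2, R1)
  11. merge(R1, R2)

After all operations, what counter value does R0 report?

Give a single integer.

Answer: 15

Derivation:
Op 1: merge R1<->R0 -> R1=(0,0,0) R0=(0,0,0)
Op 2: inc R1 by 5 -> R1=(0,5,0) value=5
Op 3: inc R0 by 2 -> R0=(2,0,0) value=2
Op 4: merge R0<->R1 -> R0=(2,5,0) R1=(2,5,0)
Op 5: inc R2 by 5 -> R2=(0,0,5) value=5
Op 6: inc R1 by 4 -> R1=(2,9,0) value=11
Op 7: inc R1 by 3 -> R1=(2,12,0) value=14
Op 8: inc R0 by 1 -> R0=(3,5,0) value=8
Op 9: merge R1<->R0 -> R1=(3,12,0) R0=(3,12,0)
Op 10: merge R2<->R1 -> R2=(3,12,5) R1=(3,12,5)
Op 11: merge R1<->R2 -> R1=(3,12,5) R2=(3,12,5)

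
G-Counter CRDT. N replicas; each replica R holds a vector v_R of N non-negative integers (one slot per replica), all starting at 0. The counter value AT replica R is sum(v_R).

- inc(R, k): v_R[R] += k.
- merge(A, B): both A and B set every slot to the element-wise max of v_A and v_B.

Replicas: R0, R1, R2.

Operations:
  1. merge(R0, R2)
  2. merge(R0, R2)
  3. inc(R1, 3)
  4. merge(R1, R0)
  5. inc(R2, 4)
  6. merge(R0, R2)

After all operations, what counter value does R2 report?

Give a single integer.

Answer: 7

Derivation:
Op 1: merge R0<->R2 -> R0=(0,0,0) R2=(0,0,0)
Op 2: merge R0<->R2 -> R0=(0,0,0) R2=(0,0,0)
Op 3: inc R1 by 3 -> R1=(0,3,0) value=3
Op 4: merge R1<->R0 -> R1=(0,3,0) R0=(0,3,0)
Op 5: inc R2 by 4 -> R2=(0,0,4) value=4
Op 6: merge R0<->R2 -> R0=(0,3,4) R2=(0,3,4)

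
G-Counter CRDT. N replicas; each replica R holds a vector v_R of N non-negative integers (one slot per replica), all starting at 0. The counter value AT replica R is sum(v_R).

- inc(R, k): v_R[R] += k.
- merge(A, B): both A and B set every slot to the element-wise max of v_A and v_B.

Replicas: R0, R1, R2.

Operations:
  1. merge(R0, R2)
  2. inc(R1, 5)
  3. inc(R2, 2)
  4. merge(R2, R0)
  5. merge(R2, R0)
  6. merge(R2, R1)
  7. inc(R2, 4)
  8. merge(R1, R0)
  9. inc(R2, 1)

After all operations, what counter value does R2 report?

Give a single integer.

Op 1: merge R0<->R2 -> R0=(0,0,0) R2=(0,0,0)
Op 2: inc R1 by 5 -> R1=(0,5,0) value=5
Op 3: inc R2 by 2 -> R2=(0,0,2) value=2
Op 4: merge R2<->R0 -> R2=(0,0,2) R0=(0,0,2)
Op 5: merge R2<->R0 -> R2=(0,0,2) R0=(0,0,2)
Op 6: merge R2<->R1 -> R2=(0,5,2) R1=(0,5,2)
Op 7: inc R2 by 4 -> R2=(0,5,6) value=11
Op 8: merge R1<->R0 -> R1=(0,5,2) R0=(0,5,2)
Op 9: inc R2 by 1 -> R2=(0,5,7) value=12

Answer: 12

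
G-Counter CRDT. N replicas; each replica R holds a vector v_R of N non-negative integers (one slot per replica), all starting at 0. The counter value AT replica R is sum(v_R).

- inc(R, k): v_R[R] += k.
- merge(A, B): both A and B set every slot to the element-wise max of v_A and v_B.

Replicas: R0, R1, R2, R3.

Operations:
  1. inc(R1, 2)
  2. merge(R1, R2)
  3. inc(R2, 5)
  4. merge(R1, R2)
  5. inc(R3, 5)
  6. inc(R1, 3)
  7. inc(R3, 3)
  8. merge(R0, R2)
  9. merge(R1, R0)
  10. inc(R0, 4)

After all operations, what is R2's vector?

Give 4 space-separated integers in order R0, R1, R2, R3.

Op 1: inc R1 by 2 -> R1=(0,2,0,0) value=2
Op 2: merge R1<->R2 -> R1=(0,2,0,0) R2=(0,2,0,0)
Op 3: inc R2 by 5 -> R2=(0,2,5,0) value=7
Op 4: merge R1<->R2 -> R1=(0,2,5,0) R2=(0,2,5,0)
Op 5: inc R3 by 5 -> R3=(0,0,0,5) value=5
Op 6: inc R1 by 3 -> R1=(0,5,5,0) value=10
Op 7: inc R3 by 3 -> R3=(0,0,0,8) value=8
Op 8: merge R0<->R2 -> R0=(0,2,5,0) R2=(0,2,5,0)
Op 9: merge R1<->R0 -> R1=(0,5,5,0) R0=(0,5,5,0)
Op 10: inc R0 by 4 -> R0=(4,5,5,0) value=14

Answer: 0 2 5 0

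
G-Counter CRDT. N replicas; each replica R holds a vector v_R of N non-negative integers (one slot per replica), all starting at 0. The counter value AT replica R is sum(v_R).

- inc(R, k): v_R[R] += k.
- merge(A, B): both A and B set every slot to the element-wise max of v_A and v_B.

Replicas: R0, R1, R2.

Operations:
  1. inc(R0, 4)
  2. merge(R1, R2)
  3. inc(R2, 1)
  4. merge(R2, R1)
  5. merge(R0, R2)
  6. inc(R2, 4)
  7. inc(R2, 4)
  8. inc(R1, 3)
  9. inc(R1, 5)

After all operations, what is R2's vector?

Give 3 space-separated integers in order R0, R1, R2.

Op 1: inc R0 by 4 -> R0=(4,0,0) value=4
Op 2: merge R1<->R2 -> R1=(0,0,0) R2=(0,0,0)
Op 3: inc R2 by 1 -> R2=(0,0,1) value=1
Op 4: merge R2<->R1 -> R2=(0,0,1) R1=(0,0,1)
Op 5: merge R0<->R2 -> R0=(4,0,1) R2=(4,0,1)
Op 6: inc R2 by 4 -> R2=(4,0,5) value=9
Op 7: inc R2 by 4 -> R2=(4,0,9) value=13
Op 8: inc R1 by 3 -> R1=(0,3,1) value=4
Op 9: inc R1 by 5 -> R1=(0,8,1) value=9

Answer: 4 0 9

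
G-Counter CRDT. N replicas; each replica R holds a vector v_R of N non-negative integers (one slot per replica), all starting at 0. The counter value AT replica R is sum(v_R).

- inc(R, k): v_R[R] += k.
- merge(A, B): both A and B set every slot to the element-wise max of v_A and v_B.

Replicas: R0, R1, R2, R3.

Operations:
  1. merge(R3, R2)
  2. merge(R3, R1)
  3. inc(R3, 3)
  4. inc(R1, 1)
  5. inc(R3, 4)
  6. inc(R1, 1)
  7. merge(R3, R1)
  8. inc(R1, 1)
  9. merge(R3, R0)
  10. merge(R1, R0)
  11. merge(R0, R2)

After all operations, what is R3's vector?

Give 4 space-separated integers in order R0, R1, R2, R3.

Answer: 0 2 0 7

Derivation:
Op 1: merge R3<->R2 -> R3=(0,0,0,0) R2=(0,0,0,0)
Op 2: merge R3<->R1 -> R3=(0,0,0,0) R1=(0,0,0,0)
Op 3: inc R3 by 3 -> R3=(0,0,0,3) value=3
Op 4: inc R1 by 1 -> R1=(0,1,0,0) value=1
Op 5: inc R3 by 4 -> R3=(0,0,0,7) value=7
Op 6: inc R1 by 1 -> R1=(0,2,0,0) value=2
Op 7: merge R3<->R1 -> R3=(0,2,0,7) R1=(0,2,0,7)
Op 8: inc R1 by 1 -> R1=(0,3,0,7) value=10
Op 9: merge R3<->R0 -> R3=(0,2,0,7) R0=(0,2,0,7)
Op 10: merge R1<->R0 -> R1=(0,3,0,7) R0=(0,3,0,7)
Op 11: merge R0<->R2 -> R0=(0,3,0,7) R2=(0,3,0,7)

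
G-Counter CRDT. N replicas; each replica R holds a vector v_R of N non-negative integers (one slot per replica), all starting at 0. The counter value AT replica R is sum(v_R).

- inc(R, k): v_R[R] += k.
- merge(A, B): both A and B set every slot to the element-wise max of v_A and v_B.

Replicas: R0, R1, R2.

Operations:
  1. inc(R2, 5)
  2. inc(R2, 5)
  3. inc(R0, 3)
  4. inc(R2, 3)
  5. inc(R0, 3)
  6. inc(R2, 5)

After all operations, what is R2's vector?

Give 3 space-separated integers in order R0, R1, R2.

Answer: 0 0 18

Derivation:
Op 1: inc R2 by 5 -> R2=(0,0,5) value=5
Op 2: inc R2 by 5 -> R2=(0,0,10) value=10
Op 3: inc R0 by 3 -> R0=(3,0,0) value=3
Op 4: inc R2 by 3 -> R2=(0,0,13) value=13
Op 5: inc R0 by 3 -> R0=(6,0,0) value=6
Op 6: inc R2 by 5 -> R2=(0,0,18) value=18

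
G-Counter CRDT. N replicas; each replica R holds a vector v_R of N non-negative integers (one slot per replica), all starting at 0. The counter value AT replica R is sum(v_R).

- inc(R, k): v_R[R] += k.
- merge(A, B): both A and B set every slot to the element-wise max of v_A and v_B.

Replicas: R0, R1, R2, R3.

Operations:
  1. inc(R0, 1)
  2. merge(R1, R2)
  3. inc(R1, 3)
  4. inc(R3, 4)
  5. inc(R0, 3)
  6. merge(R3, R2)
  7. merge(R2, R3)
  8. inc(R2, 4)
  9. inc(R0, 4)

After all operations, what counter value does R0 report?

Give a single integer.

Op 1: inc R0 by 1 -> R0=(1,0,0,0) value=1
Op 2: merge R1<->R2 -> R1=(0,0,0,0) R2=(0,0,0,0)
Op 3: inc R1 by 3 -> R1=(0,3,0,0) value=3
Op 4: inc R3 by 4 -> R3=(0,0,0,4) value=4
Op 5: inc R0 by 3 -> R0=(4,0,0,0) value=4
Op 6: merge R3<->R2 -> R3=(0,0,0,4) R2=(0,0,0,4)
Op 7: merge R2<->R3 -> R2=(0,0,0,4) R3=(0,0,0,4)
Op 8: inc R2 by 4 -> R2=(0,0,4,4) value=8
Op 9: inc R0 by 4 -> R0=(8,0,0,0) value=8

Answer: 8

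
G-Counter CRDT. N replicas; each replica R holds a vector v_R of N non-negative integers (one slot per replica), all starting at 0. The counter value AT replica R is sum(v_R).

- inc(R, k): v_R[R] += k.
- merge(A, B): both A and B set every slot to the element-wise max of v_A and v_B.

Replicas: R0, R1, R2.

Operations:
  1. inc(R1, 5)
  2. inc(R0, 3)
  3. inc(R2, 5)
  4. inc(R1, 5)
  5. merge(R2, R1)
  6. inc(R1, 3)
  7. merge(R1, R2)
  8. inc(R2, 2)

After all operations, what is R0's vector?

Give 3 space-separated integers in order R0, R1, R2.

Answer: 3 0 0

Derivation:
Op 1: inc R1 by 5 -> R1=(0,5,0) value=5
Op 2: inc R0 by 3 -> R0=(3,0,0) value=3
Op 3: inc R2 by 5 -> R2=(0,0,5) value=5
Op 4: inc R1 by 5 -> R1=(0,10,0) value=10
Op 5: merge R2<->R1 -> R2=(0,10,5) R1=(0,10,5)
Op 6: inc R1 by 3 -> R1=(0,13,5) value=18
Op 7: merge R1<->R2 -> R1=(0,13,5) R2=(0,13,5)
Op 8: inc R2 by 2 -> R2=(0,13,7) value=20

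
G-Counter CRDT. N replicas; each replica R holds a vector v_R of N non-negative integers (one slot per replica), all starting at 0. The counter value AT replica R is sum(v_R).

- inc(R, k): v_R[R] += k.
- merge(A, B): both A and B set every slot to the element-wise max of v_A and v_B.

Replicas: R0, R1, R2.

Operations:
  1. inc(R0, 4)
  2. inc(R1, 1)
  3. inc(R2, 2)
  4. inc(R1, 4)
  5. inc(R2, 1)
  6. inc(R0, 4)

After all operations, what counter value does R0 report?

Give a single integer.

Answer: 8

Derivation:
Op 1: inc R0 by 4 -> R0=(4,0,0) value=4
Op 2: inc R1 by 1 -> R1=(0,1,0) value=1
Op 3: inc R2 by 2 -> R2=(0,0,2) value=2
Op 4: inc R1 by 4 -> R1=(0,5,0) value=5
Op 5: inc R2 by 1 -> R2=(0,0,3) value=3
Op 6: inc R0 by 4 -> R0=(8,0,0) value=8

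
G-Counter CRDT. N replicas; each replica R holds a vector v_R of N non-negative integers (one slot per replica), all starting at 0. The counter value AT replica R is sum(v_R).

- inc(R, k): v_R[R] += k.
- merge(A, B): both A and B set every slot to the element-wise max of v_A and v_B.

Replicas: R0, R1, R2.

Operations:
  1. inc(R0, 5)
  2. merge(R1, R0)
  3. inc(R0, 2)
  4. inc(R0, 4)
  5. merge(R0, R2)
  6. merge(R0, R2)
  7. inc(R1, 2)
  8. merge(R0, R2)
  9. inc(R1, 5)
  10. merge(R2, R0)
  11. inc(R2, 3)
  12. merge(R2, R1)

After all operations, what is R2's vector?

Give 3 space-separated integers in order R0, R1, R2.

Op 1: inc R0 by 5 -> R0=(5,0,0) value=5
Op 2: merge R1<->R0 -> R1=(5,0,0) R0=(5,0,0)
Op 3: inc R0 by 2 -> R0=(7,0,0) value=7
Op 4: inc R0 by 4 -> R0=(11,0,0) value=11
Op 5: merge R0<->R2 -> R0=(11,0,0) R2=(11,0,0)
Op 6: merge R0<->R2 -> R0=(11,0,0) R2=(11,0,0)
Op 7: inc R1 by 2 -> R1=(5,2,0) value=7
Op 8: merge R0<->R2 -> R0=(11,0,0) R2=(11,0,0)
Op 9: inc R1 by 5 -> R1=(5,7,0) value=12
Op 10: merge R2<->R0 -> R2=(11,0,0) R0=(11,0,0)
Op 11: inc R2 by 3 -> R2=(11,0,3) value=14
Op 12: merge R2<->R1 -> R2=(11,7,3) R1=(11,7,3)

Answer: 11 7 3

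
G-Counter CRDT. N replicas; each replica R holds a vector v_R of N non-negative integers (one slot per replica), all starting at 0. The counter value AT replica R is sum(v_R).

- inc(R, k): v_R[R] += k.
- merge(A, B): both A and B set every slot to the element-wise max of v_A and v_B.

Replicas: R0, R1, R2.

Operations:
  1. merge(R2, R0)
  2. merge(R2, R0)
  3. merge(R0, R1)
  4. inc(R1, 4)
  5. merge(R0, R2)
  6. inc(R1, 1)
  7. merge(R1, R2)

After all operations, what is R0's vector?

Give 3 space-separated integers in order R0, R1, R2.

Op 1: merge R2<->R0 -> R2=(0,0,0) R0=(0,0,0)
Op 2: merge R2<->R0 -> R2=(0,0,0) R0=(0,0,0)
Op 3: merge R0<->R1 -> R0=(0,0,0) R1=(0,0,0)
Op 4: inc R1 by 4 -> R1=(0,4,0) value=4
Op 5: merge R0<->R2 -> R0=(0,0,0) R2=(0,0,0)
Op 6: inc R1 by 1 -> R1=(0,5,0) value=5
Op 7: merge R1<->R2 -> R1=(0,5,0) R2=(0,5,0)

Answer: 0 0 0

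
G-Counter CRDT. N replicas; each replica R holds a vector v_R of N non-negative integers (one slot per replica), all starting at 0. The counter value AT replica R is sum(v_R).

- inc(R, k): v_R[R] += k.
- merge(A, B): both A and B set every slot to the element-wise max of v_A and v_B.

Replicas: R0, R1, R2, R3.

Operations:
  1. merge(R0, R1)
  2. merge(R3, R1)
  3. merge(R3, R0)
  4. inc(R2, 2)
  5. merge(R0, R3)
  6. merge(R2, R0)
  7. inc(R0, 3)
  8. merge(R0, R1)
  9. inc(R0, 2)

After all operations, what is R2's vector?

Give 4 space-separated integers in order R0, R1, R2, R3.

Answer: 0 0 2 0

Derivation:
Op 1: merge R0<->R1 -> R0=(0,0,0,0) R1=(0,0,0,0)
Op 2: merge R3<->R1 -> R3=(0,0,0,0) R1=(0,0,0,0)
Op 3: merge R3<->R0 -> R3=(0,0,0,0) R0=(0,0,0,0)
Op 4: inc R2 by 2 -> R2=(0,0,2,0) value=2
Op 5: merge R0<->R3 -> R0=(0,0,0,0) R3=(0,0,0,0)
Op 6: merge R2<->R0 -> R2=(0,0,2,0) R0=(0,0,2,0)
Op 7: inc R0 by 3 -> R0=(3,0,2,0) value=5
Op 8: merge R0<->R1 -> R0=(3,0,2,0) R1=(3,0,2,0)
Op 9: inc R0 by 2 -> R0=(5,0,2,0) value=7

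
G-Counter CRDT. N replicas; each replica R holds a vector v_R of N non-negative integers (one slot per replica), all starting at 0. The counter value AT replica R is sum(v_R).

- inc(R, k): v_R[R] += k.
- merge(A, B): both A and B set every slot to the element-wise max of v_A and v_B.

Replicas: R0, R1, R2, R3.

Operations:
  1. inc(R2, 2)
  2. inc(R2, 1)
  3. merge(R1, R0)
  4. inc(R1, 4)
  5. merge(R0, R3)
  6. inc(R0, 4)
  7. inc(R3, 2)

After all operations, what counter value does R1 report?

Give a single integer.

Answer: 4

Derivation:
Op 1: inc R2 by 2 -> R2=(0,0,2,0) value=2
Op 2: inc R2 by 1 -> R2=(0,0,3,0) value=3
Op 3: merge R1<->R0 -> R1=(0,0,0,0) R0=(0,0,0,0)
Op 4: inc R1 by 4 -> R1=(0,4,0,0) value=4
Op 5: merge R0<->R3 -> R0=(0,0,0,0) R3=(0,0,0,0)
Op 6: inc R0 by 4 -> R0=(4,0,0,0) value=4
Op 7: inc R3 by 2 -> R3=(0,0,0,2) value=2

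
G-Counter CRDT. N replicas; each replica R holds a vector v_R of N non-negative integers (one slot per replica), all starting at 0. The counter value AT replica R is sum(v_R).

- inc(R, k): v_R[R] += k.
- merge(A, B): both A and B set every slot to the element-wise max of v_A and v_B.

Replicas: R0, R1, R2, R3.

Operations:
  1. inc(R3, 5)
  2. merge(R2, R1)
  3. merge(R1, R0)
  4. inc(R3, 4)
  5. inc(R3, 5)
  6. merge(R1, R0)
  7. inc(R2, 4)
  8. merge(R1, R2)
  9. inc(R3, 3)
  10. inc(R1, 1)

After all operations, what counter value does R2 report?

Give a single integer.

Op 1: inc R3 by 5 -> R3=(0,0,0,5) value=5
Op 2: merge R2<->R1 -> R2=(0,0,0,0) R1=(0,0,0,0)
Op 3: merge R1<->R0 -> R1=(0,0,0,0) R0=(0,0,0,0)
Op 4: inc R3 by 4 -> R3=(0,0,0,9) value=9
Op 5: inc R3 by 5 -> R3=(0,0,0,14) value=14
Op 6: merge R1<->R0 -> R1=(0,0,0,0) R0=(0,0,0,0)
Op 7: inc R2 by 4 -> R2=(0,0,4,0) value=4
Op 8: merge R1<->R2 -> R1=(0,0,4,0) R2=(0,0,4,0)
Op 9: inc R3 by 3 -> R3=(0,0,0,17) value=17
Op 10: inc R1 by 1 -> R1=(0,1,4,0) value=5

Answer: 4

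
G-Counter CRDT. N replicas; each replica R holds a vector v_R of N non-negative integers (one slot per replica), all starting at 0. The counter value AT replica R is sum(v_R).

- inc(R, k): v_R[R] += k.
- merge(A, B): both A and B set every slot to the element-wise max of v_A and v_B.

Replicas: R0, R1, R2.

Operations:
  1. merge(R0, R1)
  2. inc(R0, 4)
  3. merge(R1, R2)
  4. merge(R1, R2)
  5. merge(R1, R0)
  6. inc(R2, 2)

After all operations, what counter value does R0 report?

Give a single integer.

Op 1: merge R0<->R1 -> R0=(0,0,0) R1=(0,0,0)
Op 2: inc R0 by 4 -> R0=(4,0,0) value=4
Op 3: merge R1<->R2 -> R1=(0,0,0) R2=(0,0,0)
Op 4: merge R1<->R2 -> R1=(0,0,0) R2=(0,0,0)
Op 5: merge R1<->R0 -> R1=(4,0,0) R0=(4,0,0)
Op 6: inc R2 by 2 -> R2=(0,0,2) value=2

Answer: 4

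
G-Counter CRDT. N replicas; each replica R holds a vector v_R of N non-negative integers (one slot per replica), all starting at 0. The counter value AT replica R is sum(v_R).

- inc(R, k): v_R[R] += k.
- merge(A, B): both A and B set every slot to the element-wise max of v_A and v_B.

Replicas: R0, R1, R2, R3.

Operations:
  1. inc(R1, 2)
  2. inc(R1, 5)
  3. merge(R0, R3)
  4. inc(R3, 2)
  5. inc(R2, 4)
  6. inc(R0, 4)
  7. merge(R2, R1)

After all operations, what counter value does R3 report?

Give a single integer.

Answer: 2

Derivation:
Op 1: inc R1 by 2 -> R1=(0,2,0,0) value=2
Op 2: inc R1 by 5 -> R1=(0,7,0,0) value=7
Op 3: merge R0<->R3 -> R0=(0,0,0,0) R3=(0,0,0,0)
Op 4: inc R3 by 2 -> R3=(0,0,0,2) value=2
Op 5: inc R2 by 4 -> R2=(0,0,4,0) value=4
Op 6: inc R0 by 4 -> R0=(4,0,0,0) value=4
Op 7: merge R2<->R1 -> R2=(0,7,4,0) R1=(0,7,4,0)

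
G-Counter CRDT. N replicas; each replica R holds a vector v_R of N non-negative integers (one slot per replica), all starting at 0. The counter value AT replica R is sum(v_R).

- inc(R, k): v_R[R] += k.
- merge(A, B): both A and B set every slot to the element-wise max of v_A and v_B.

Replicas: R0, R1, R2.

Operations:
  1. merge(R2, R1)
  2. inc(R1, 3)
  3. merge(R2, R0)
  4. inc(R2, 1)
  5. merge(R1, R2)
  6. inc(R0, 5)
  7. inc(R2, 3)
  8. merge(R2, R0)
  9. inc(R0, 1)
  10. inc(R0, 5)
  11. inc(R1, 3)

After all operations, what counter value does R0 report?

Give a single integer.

Answer: 18

Derivation:
Op 1: merge R2<->R1 -> R2=(0,0,0) R1=(0,0,0)
Op 2: inc R1 by 3 -> R1=(0,3,0) value=3
Op 3: merge R2<->R0 -> R2=(0,0,0) R0=(0,0,0)
Op 4: inc R2 by 1 -> R2=(0,0,1) value=1
Op 5: merge R1<->R2 -> R1=(0,3,1) R2=(0,3,1)
Op 6: inc R0 by 5 -> R0=(5,0,0) value=5
Op 7: inc R2 by 3 -> R2=(0,3,4) value=7
Op 8: merge R2<->R0 -> R2=(5,3,4) R0=(5,3,4)
Op 9: inc R0 by 1 -> R0=(6,3,4) value=13
Op 10: inc R0 by 5 -> R0=(11,3,4) value=18
Op 11: inc R1 by 3 -> R1=(0,6,1) value=7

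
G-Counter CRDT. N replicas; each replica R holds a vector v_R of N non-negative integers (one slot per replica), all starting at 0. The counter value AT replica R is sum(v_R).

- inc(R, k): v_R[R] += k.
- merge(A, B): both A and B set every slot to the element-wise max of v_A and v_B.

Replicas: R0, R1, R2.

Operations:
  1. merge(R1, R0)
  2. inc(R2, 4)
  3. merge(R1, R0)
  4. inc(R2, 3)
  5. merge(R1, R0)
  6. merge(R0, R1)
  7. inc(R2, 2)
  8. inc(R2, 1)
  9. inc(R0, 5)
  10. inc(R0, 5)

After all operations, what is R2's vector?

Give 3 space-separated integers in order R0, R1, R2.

Answer: 0 0 10

Derivation:
Op 1: merge R1<->R0 -> R1=(0,0,0) R0=(0,0,0)
Op 2: inc R2 by 4 -> R2=(0,0,4) value=4
Op 3: merge R1<->R0 -> R1=(0,0,0) R0=(0,0,0)
Op 4: inc R2 by 3 -> R2=(0,0,7) value=7
Op 5: merge R1<->R0 -> R1=(0,0,0) R0=(0,0,0)
Op 6: merge R0<->R1 -> R0=(0,0,0) R1=(0,0,0)
Op 7: inc R2 by 2 -> R2=(0,0,9) value=9
Op 8: inc R2 by 1 -> R2=(0,0,10) value=10
Op 9: inc R0 by 5 -> R0=(5,0,0) value=5
Op 10: inc R0 by 5 -> R0=(10,0,0) value=10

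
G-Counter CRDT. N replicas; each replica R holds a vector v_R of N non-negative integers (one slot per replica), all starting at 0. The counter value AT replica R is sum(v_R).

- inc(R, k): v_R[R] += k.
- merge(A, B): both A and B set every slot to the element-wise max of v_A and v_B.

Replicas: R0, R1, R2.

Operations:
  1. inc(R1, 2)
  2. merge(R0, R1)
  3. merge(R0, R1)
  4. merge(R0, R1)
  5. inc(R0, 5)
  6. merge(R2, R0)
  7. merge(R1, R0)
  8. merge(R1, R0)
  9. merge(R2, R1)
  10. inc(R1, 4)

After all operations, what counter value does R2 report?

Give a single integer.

Answer: 7

Derivation:
Op 1: inc R1 by 2 -> R1=(0,2,0) value=2
Op 2: merge R0<->R1 -> R0=(0,2,0) R1=(0,2,0)
Op 3: merge R0<->R1 -> R0=(0,2,0) R1=(0,2,0)
Op 4: merge R0<->R1 -> R0=(0,2,0) R1=(0,2,0)
Op 5: inc R0 by 5 -> R0=(5,2,0) value=7
Op 6: merge R2<->R0 -> R2=(5,2,0) R0=(5,2,0)
Op 7: merge R1<->R0 -> R1=(5,2,0) R0=(5,2,0)
Op 8: merge R1<->R0 -> R1=(5,2,0) R0=(5,2,0)
Op 9: merge R2<->R1 -> R2=(5,2,0) R1=(5,2,0)
Op 10: inc R1 by 4 -> R1=(5,6,0) value=11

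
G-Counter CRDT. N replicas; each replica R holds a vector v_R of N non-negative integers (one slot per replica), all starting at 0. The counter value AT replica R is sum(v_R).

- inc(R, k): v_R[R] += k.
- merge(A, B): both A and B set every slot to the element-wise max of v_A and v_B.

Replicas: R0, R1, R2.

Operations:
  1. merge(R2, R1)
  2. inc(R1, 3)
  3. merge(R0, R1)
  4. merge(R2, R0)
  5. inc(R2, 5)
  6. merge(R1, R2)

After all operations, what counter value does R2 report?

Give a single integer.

Answer: 8

Derivation:
Op 1: merge R2<->R1 -> R2=(0,0,0) R1=(0,0,0)
Op 2: inc R1 by 3 -> R1=(0,3,0) value=3
Op 3: merge R0<->R1 -> R0=(0,3,0) R1=(0,3,0)
Op 4: merge R2<->R0 -> R2=(0,3,0) R0=(0,3,0)
Op 5: inc R2 by 5 -> R2=(0,3,5) value=8
Op 6: merge R1<->R2 -> R1=(0,3,5) R2=(0,3,5)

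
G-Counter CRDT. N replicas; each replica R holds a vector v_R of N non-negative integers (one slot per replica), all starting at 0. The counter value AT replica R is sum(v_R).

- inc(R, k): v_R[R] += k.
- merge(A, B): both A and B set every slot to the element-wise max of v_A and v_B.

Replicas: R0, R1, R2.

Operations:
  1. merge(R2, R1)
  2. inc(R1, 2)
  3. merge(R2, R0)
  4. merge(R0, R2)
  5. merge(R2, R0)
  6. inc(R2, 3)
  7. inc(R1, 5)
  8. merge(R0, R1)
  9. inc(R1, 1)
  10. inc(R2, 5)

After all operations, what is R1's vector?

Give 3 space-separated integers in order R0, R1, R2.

Answer: 0 8 0

Derivation:
Op 1: merge R2<->R1 -> R2=(0,0,0) R1=(0,0,0)
Op 2: inc R1 by 2 -> R1=(0,2,0) value=2
Op 3: merge R2<->R0 -> R2=(0,0,0) R0=(0,0,0)
Op 4: merge R0<->R2 -> R0=(0,0,0) R2=(0,0,0)
Op 5: merge R2<->R0 -> R2=(0,0,0) R0=(0,0,0)
Op 6: inc R2 by 3 -> R2=(0,0,3) value=3
Op 7: inc R1 by 5 -> R1=(0,7,0) value=7
Op 8: merge R0<->R1 -> R0=(0,7,0) R1=(0,7,0)
Op 9: inc R1 by 1 -> R1=(0,8,0) value=8
Op 10: inc R2 by 5 -> R2=(0,0,8) value=8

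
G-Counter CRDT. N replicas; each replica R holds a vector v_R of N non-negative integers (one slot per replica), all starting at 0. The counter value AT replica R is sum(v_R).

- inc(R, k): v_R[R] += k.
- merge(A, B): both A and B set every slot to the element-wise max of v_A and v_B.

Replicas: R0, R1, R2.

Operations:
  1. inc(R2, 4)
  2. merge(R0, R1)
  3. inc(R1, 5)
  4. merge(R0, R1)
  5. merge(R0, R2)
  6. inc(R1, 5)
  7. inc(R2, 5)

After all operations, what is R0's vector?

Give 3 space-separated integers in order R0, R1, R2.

Op 1: inc R2 by 4 -> R2=(0,0,4) value=4
Op 2: merge R0<->R1 -> R0=(0,0,0) R1=(0,0,0)
Op 3: inc R1 by 5 -> R1=(0,5,0) value=5
Op 4: merge R0<->R1 -> R0=(0,5,0) R1=(0,5,0)
Op 5: merge R0<->R2 -> R0=(0,5,4) R2=(0,5,4)
Op 6: inc R1 by 5 -> R1=(0,10,0) value=10
Op 7: inc R2 by 5 -> R2=(0,5,9) value=14

Answer: 0 5 4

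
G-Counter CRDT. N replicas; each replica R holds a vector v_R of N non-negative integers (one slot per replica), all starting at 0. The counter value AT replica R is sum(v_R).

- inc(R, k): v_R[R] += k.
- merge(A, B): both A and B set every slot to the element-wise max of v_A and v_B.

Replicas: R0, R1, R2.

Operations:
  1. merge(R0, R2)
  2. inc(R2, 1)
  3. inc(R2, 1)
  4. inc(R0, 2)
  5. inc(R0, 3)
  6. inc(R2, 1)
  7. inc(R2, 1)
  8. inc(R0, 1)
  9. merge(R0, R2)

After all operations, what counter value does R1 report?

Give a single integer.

Op 1: merge R0<->R2 -> R0=(0,0,0) R2=(0,0,0)
Op 2: inc R2 by 1 -> R2=(0,0,1) value=1
Op 3: inc R2 by 1 -> R2=(0,0,2) value=2
Op 4: inc R0 by 2 -> R0=(2,0,0) value=2
Op 5: inc R0 by 3 -> R0=(5,0,0) value=5
Op 6: inc R2 by 1 -> R2=(0,0,3) value=3
Op 7: inc R2 by 1 -> R2=(0,0,4) value=4
Op 8: inc R0 by 1 -> R0=(6,0,0) value=6
Op 9: merge R0<->R2 -> R0=(6,0,4) R2=(6,0,4)

Answer: 0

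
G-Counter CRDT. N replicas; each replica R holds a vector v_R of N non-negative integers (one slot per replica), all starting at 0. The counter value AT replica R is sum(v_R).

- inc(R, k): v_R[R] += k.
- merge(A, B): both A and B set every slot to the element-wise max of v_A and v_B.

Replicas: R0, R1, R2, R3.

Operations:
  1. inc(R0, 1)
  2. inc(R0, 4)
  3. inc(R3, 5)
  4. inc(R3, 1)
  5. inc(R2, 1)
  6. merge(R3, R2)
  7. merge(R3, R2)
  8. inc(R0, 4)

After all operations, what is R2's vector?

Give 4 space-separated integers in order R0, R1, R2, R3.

Op 1: inc R0 by 1 -> R0=(1,0,0,0) value=1
Op 2: inc R0 by 4 -> R0=(5,0,0,0) value=5
Op 3: inc R3 by 5 -> R3=(0,0,0,5) value=5
Op 4: inc R3 by 1 -> R3=(0,0,0,6) value=6
Op 5: inc R2 by 1 -> R2=(0,0,1,0) value=1
Op 6: merge R3<->R2 -> R3=(0,0,1,6) R2=(0,0,1,6)
Op 7: merge R3<->R2 -> R3=(0,0,1,6) R2=(0,0,1,6)
Op 8: inc R0 by 4 -> R0=(9,0,0,0) value=9

Answer: 0 0 1 6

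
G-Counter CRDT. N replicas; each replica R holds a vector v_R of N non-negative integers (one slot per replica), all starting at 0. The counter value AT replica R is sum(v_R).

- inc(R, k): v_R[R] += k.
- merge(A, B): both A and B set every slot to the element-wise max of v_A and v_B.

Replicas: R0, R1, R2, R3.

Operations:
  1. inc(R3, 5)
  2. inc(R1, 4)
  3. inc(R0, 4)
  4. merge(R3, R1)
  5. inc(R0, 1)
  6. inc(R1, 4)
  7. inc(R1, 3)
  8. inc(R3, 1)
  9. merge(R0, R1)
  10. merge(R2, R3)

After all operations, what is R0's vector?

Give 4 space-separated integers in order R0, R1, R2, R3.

Answer: 5 11 0 5

Derivation:
Op 1: inc R3 by 5 -> R3=(0,0,0,5) value=5
Op 2: inc R1 by 4 -> R1=(0,4,0,0) value=4
Op 3: inc R0 by 4 -> R0=(4,0,0,0) value=4
Op 4: merge R3<->R1 -> R3=(0,4,0,5) R1=(0,4,0,5)
Op 5: inc R0 by 1 -> R0=(5,0,0,0) value=5
Op 6: inc R1 by 4 -> R1=(0,8,0,5) value=13
Op 7: inc R1 by 3 -> R1=(0,11,0,5) value=16
Op 8: inc R3 by 1 -> R3=(0,4,0,6) value=10
Op 9: merge R0<->R1 -> R0=(5,11,0,5) R1=(5,11,0,5)
Op 10: merge R2<->R3 -> R2=(0,4,0,6) R3=(0,4,0,6)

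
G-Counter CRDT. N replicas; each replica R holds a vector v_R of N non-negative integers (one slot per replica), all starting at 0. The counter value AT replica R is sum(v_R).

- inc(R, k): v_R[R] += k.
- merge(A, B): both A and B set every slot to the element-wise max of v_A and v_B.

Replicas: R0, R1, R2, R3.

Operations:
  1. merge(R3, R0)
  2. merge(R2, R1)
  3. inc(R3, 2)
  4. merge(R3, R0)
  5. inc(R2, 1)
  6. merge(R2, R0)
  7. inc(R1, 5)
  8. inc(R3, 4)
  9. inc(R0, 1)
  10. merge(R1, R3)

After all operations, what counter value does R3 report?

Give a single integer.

Answer: 11

Derivation:
Op 1: merge R3<->R0 -> R3=(0,0,0,0) R0=(0,0,0,0)
Op 2: merge R2<->R1 -> R2=(0,0,0,0) R1=(0,0,0,0)
Op 3: inc R3 by 2 -> R3=(0,0,0,2) value=2
Op 4: merge R3<->R0 -> R3=(0,0,0,2) R0=(0,0,0,2)
Op 5: inc R2 by 1 -> R2=(0,0,1,0) value=1
Op 6: merge R2<->R0 -> R2=(0,0,1,2) R0=(0,0,1,2)
Op 7: inc R1 by 5 -> R1=(0,5,0,0) value=5
Op 8: inc R3 by 4 -> R3=(0,0,0,6) value=6
Op 9: inc R0 by 1 -> R0=(1,0,1,2) value=4
Op 10: merge R1<->R3 -> R1=(0,5,0,6) R3=(0,5,0,6)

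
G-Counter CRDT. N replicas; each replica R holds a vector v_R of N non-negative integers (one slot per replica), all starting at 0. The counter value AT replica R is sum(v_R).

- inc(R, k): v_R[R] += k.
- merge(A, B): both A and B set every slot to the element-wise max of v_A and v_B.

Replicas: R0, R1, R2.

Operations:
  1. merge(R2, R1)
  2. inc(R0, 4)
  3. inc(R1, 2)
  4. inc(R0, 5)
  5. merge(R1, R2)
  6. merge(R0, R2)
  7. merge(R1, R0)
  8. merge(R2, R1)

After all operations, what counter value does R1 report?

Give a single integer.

Op 1: merge R2<->R1 -> R2=(0,0,0) R1=(0,0,0)
Op 2: inc R0 by 4 -> R0=(4,0,0) value=4
Op 3: inc R1 by 2 -> R1=(0,2,0) value=2
Op 4: inc R0 by 5 -> R0=(9,0,0) value=9
Op 5: merge R1<->R2 -> R1=(0,2,0) R2=(0,2,0)
Op 6: merge R0<->R2 -> R0=(9,2,0) R2=(9,2,0)
Op 7: merge R1<->R0 -> R1=(9,2,0) R0=(9,2,0)
Op 8: merge R2<->R1 -> R2=(9,2,0) R1=(9,2,0)

Answer: 11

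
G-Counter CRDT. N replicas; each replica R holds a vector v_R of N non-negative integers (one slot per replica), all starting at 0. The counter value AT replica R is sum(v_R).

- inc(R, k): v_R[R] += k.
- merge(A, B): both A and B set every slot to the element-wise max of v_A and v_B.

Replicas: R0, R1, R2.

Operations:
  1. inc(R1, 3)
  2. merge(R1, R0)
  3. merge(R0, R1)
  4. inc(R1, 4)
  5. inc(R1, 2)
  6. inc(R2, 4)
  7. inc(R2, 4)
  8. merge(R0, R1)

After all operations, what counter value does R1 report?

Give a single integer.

Op 1: inc R1 by 3 -> R1=(0,3,0) value=3
Op 2: merge R1<->R0 -> R1=(0,3,0) R0=(0,3,0)
Op 3: merge R0<->R1 -> R0=(0,3,0) R1=(0,3,0)
Op 4: inc R1 by 4 -> R1=(0,7,0) value=7
Op 5: inc R1 by 2 -> R1=(0,9,0) value=9
Op 6: inc R2 by 4 -> R2=(0,0,4) value=4
Op 7: inc R2 by 4 -> R2=(0,0,8) value=8
Op 8: merge R0<->R1 -> R0=(0,9,0) R1=(0,9,0)

Answer: 9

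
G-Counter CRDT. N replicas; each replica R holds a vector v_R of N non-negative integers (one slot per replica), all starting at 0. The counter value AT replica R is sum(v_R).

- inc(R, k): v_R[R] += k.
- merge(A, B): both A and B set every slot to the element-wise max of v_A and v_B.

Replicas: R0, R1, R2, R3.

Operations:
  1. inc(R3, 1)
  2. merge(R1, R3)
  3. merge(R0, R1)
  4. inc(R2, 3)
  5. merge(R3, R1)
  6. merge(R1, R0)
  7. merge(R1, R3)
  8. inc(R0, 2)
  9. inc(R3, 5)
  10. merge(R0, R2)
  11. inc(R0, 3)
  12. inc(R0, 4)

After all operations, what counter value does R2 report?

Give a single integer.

Op 1: inc R3 by 1 -> R3=(0,0,0,1) value=1
Op 2: merge R1<->R3 -> R1=(0,0,0,1) R3=(0,0,0,1)
Op 3: merge R0<->R1 -> R0=(0,0,0,1) R1=(0,0,0,1)
Op 4: inc R2 by 3 -> R2=(0,0,3,0) value=3
Op 5: merge R3<->R1 -> R3=(0,0,0,1) R1=(0,0,0,1)
Op 6: merge R1<->R0 -> R1=(0,0,0,1) R0=(0,0,0,1)
Op 7: merge R1<->R3 -> R1=(0,0,0,1) R3=(0,0,0,1)
Op 8: inc R0 by 2 -> R0=(2,0,0,1) value=3
Op 9: inc R3 by 5 -> R3=(0,0,0,6) value=6
Op 10: merge R0<->R2 -> R0=(2,0,3,1) R2=(2,0,3,1)
Op 11: inc R0 by 3 -> R0=(5,0,3,1) value=9
Op 12: inc R0 by 4 -> R0=(9,0,3,1) value=13

Answer: 6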